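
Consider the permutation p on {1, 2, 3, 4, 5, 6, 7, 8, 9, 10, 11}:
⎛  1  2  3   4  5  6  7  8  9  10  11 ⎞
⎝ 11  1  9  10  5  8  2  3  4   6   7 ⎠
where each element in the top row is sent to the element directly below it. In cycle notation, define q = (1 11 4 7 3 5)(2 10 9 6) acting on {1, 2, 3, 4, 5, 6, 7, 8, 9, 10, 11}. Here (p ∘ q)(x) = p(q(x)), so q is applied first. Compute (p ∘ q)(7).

9

(p ∘ q)(7) = p(q(7)). q(7) = 3, then p(3) = 9. So (p ∘ q)(7) = 9.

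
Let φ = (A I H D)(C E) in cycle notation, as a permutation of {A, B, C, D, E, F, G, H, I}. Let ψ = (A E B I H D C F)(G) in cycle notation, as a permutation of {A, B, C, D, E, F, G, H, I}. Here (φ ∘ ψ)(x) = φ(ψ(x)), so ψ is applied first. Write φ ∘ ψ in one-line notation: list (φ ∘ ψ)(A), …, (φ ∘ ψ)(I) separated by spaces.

C H F E B I G A D

(φ ∘ ψ)(x) = φ(ψ(x)). Computing each image: φ(ψ(A)) = φ(E) = C, φ(ψ(B)) = φ(I) = H, φ(ψ(C)) = φ(F) = F, φ(ψ(D)) = φ(C) = E, φ(ψ(E)) = φ(B) = B, φ(ψ(F)) = φ(A) = I, φ(ψ(G)) = φ(G) = G, φ(ψ(H)) = φ(D) = A, φ(ψ(I)) = φ(H) = D.
Hence φ ∘ ψ = [C H F E B I G A D].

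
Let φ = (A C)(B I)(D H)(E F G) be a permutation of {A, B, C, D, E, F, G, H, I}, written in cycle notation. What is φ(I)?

Within (B I), I ↦ B.

B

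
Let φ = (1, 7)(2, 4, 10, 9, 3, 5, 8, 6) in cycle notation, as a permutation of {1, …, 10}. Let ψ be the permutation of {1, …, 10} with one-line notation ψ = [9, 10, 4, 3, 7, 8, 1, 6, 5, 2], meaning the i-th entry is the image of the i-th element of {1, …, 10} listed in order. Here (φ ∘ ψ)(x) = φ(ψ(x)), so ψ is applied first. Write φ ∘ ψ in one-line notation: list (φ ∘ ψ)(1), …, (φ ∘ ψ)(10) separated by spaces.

(φ ∘ ψ)(x) = φ(ψ(x)). Computing each image: φ(ψ(1)) = φ(9) = 3, φ(ψ(2)) = φ(10) = 9, φ(ψ(3)) = φ(4) = 10, φ(ψ(4)) = φ(3) = 5, φ(ψ(5)) = φ(7) = 1, φ(ψ(6)) = φ(8) = 6, φ(ψ(7)) = φ(1) = 7, φ(ψ(8)) = φ(6) = 2, φ(ψ(9)) = φ(5) = 8, φ(ψ(10)) = φ(2) = 4.
Hence φ ∘ ψ = [3 9 10 5 1 6 7 2 8 4].

3 9 10 5 1 6 7 2 8 4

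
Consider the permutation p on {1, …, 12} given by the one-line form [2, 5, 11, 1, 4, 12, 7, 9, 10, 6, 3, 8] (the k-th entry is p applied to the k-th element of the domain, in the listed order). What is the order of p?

Decomposing into disjoint cycles gives cycle lengths 5, 4, 2, 1.
Since disjoint cycles commute, ord(p) = lcm(5, 4, 2) = 20.

20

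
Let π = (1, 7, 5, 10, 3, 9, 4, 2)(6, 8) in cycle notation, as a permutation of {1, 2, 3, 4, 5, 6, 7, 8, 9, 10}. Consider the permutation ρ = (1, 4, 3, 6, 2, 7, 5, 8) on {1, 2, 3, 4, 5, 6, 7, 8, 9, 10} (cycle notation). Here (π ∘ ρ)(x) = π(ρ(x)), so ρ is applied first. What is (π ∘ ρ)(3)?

8

ρ(3) = 6, then π(6) = 8; composing gives (π ∘ ρ)(3) = 8.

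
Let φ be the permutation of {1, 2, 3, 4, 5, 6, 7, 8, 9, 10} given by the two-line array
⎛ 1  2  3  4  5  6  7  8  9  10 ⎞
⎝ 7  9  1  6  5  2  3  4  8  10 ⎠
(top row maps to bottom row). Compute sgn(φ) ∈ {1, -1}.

In disjoint-cycle form the cycle lengths are 5, 3, 1, 1.
A cycle is odd iff its length is even; φ has 0 even-length cycles, so sgn(φ) = (−1)^0 and φ is even.

1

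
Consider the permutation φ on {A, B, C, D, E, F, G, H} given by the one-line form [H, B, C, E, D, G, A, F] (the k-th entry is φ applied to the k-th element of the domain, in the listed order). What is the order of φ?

4

Decomposing into disjoint cycles gives cycle lengths 4, 2, 1, 1.
The order of φ is the least common multiple of its cycle lengths: lcm(4, 2) = 4.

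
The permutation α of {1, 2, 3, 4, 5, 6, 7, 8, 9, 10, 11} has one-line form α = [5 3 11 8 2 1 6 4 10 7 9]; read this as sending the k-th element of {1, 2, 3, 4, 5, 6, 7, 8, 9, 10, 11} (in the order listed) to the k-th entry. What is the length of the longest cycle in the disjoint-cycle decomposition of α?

9

Decomposing into disjoint cycles gives (1, 5, 2, 3, 11, 9, 10, 7, 6)(4, 8); the longest has length 9.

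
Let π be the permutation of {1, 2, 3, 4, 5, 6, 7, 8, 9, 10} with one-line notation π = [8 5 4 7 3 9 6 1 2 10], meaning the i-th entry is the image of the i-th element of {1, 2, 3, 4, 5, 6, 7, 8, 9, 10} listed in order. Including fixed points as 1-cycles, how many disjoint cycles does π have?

3

The cycle decomposition is (1 8)(2 5 3 4 7 6 9)(10), which has 3 cycles (counting 1-cycles).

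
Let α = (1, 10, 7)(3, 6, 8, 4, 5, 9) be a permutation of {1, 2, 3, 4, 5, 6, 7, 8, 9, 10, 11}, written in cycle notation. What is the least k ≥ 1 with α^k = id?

The cycle type of α is (6, 3, 1, 1).
Since disjoint cycles commute, ord(α) = lcm(6, 3) = 6.

6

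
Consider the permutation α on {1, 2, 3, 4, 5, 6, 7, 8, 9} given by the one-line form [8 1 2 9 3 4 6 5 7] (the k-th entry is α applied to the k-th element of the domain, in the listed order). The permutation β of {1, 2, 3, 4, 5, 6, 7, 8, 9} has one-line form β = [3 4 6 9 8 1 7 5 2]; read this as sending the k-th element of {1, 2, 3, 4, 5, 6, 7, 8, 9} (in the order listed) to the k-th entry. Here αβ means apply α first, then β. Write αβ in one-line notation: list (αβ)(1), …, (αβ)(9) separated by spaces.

(αβ)(x) = β(α(x)). Computing each image: β(α(1)) = β(8) = 5, β(α(2)) = β(1) = 3, β(α(3)) = β(2) = 4, β(α(4)) = β(9) = 2, β(α(5)) = β(3) = 6, β(α(6)) = β(4) = 9, β(α(7)) = β(6) = 1, β(α(8)) = β(5) = 8, β(α(9)) = β(7) = 7.
Hence αβ = [5 3 4 2 6 9 1 8 7].

5 3 4 2 6 9 1 8 7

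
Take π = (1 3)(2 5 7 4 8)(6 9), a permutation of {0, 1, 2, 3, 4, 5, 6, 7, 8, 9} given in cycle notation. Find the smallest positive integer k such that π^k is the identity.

10

The cycle type of π is (5, 2, 2, 1).
The order is lcm(5, 2, 2) = 10.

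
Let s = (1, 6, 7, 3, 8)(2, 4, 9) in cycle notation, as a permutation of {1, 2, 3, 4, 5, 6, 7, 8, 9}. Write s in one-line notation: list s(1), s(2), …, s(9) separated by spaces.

Reading each image from the cycles: 1↦6, 2↦4, 3↦8, 4↦9, 5↦5, 6↦7, 7↦3, 8↦1, 9↦2.
So the one-line form is 6 4 8 9 5 7 3 1 2.

6 4 8 9 5 7 3 1 2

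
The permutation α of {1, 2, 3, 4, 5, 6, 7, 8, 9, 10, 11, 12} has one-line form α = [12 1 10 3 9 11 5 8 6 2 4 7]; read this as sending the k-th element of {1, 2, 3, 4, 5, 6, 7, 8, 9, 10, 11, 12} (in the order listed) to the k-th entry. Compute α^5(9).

Tracing 9 → 6 → … returns to 9 after 11 steps, so 9 lies in an 11-cycle (1, 12, 7, 5, 9, 6, 11, 4, 3, 10, 2).
Stepping 5 places around the cycle: 9 → 6 → 11 → 4 → 3 → 10.

10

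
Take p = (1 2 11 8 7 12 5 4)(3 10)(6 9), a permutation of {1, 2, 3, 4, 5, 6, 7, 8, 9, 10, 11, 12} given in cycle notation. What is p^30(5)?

7

5 lies in the 8-cycle (1 2 11 8 7 12 5 4).
Powers repeat with period 8 on this cycle, and 30 mod 8 = 6, so p^30(5) = p^6(5).
Advancing 6 steps from 5: 5 → 4 → 1 → 2 → 11 → 8 → 7.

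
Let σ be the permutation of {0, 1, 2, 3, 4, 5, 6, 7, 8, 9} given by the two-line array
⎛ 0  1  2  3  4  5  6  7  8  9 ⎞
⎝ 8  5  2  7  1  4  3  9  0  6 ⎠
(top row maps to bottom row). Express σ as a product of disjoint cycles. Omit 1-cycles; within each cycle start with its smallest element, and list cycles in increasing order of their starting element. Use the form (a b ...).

(0 8)(1 5 4)(3 7 9 6)

Start at 0 and follow images: 0 → 8 → 0, giving the cycle (0 8).
Continuing from each remaining unvisited element yields (0 8)(1 5 4)(3 7 9 6).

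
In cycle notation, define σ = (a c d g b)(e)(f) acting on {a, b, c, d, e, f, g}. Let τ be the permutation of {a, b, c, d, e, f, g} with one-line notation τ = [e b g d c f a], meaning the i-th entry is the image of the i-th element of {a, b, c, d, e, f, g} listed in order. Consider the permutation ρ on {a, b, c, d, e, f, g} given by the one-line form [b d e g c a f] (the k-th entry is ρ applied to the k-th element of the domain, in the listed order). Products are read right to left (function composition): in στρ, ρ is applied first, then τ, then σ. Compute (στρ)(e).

b

Apply the permutations in order: ρ(e) = c, then τ(c) = g, then σ(g) = b. So (στρ)(e) = b.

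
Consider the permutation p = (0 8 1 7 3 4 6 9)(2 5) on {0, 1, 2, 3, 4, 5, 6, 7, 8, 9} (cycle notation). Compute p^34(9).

8

9 lies in the 8-cycle (0 8 1 7 3 4 6 9).
Powers repeat with period 8 on this cycle, and 34 mod 8 = 2, so p^34(9) = p^2(9).
Advancing 2 steps from 9: 9 → 0 → 8.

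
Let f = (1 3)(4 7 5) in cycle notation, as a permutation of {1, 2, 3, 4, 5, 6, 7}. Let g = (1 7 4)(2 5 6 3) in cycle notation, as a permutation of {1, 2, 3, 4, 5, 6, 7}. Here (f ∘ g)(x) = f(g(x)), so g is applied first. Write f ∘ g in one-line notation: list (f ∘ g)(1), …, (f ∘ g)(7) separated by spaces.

5 4 2 3 6 1 7

Chase each element through g then f: 1 → 7 → 5; 2 → 5 → 4; 3 → 2 → 2; 4 → 1 → 3; 5 → 6 → 6; 6 → 3 → 1; 7 → 4 → 7.
Collecting the images, f ∘ g = [5 4 2 3 6 1 7].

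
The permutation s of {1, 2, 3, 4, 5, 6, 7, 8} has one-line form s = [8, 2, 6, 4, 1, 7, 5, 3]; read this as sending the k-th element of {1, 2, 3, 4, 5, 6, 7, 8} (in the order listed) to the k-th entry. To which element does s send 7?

5

7 is element number 7 of the domain, and entry number 7 of the one-line form is 5, so s(7) = 5.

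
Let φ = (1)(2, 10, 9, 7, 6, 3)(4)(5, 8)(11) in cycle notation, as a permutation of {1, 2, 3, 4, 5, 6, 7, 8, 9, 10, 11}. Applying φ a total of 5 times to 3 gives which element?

6

3 lies in the 6-cycle (2, 10, 9, 7, 6, 3).
Advancing 5 steps from 3: 3 → 2 → 10 → 9 → 7 → 6.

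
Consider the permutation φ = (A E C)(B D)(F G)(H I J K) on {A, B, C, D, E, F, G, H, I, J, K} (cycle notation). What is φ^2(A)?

C

A lies in the 3-cycle (A E C).
Stepping 2 places around the cycle: A → E → C.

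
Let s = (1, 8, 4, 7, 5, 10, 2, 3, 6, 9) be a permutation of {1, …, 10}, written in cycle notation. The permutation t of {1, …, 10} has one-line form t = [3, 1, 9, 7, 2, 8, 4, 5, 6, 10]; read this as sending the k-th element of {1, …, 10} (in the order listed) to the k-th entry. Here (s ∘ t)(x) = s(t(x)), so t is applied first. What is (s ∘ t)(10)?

2

t(10) = 10, then s(10) = 2; composing gives (s ∘ t)(10) = 2.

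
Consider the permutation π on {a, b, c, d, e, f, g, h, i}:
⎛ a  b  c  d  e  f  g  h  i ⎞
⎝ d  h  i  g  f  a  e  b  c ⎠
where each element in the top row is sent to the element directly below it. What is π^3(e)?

Tracing e → f → … returns to e after 5 steps, so e lies in a 5-cycle (a d g e f).
Advancing 3 steps from e: e → f → a → d.

d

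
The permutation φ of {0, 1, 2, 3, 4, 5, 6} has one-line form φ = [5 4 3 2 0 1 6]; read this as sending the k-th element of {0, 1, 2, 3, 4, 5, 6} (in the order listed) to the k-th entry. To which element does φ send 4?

0

4 is element number 5 of the domain, and entry number 5 of the one-line form is 0, so φ(4) = 0.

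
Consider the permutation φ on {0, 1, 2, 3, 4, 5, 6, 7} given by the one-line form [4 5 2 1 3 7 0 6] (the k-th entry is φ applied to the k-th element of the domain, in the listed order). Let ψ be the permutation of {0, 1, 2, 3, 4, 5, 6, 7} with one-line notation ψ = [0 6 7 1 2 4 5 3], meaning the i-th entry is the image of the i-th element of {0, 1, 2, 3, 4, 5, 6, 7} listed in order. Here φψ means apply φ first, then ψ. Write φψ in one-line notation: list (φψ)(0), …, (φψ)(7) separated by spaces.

2 4 7 6 1 3 0 5

(φψ)(x) = ψ(φ(x)). Computing each image: ψ(φ(0)) = ψ(4) = 2, ψ(φ(1)) = ψ(5) = 4, ψ(φ(2)) = ψ(2) = 7, ψ(φ(3)) = ψ(1) = 6, ψ(φ(4)) = ψ(3) = 1, ψ(φ(5)) = ψ(7) = 3, ψ(φ(6)) = ψ(0) = 0, ψ(φ(7)) = ψ(6) = 5.
Hence φψ = [2 4 7 6 1 3 0 5].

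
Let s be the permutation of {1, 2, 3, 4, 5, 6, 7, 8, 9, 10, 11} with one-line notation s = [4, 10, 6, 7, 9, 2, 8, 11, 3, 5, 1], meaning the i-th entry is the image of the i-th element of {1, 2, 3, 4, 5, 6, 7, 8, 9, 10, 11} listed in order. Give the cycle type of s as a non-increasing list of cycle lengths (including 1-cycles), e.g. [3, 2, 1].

[6, 5]

The disjoint cycles are (1, 4, 7, 8, 11)(2, 10, 5, 9, 3, 6), with lengths 6, 5 in non-increasing order.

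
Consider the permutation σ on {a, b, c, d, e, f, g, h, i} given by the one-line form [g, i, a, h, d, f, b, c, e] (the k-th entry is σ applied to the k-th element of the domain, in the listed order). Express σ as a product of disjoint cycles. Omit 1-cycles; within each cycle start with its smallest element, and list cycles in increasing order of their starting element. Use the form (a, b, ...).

Iterating σ from a gives a → g → b → i → e → d → h → c → a; that is the 8-cycle (a, g, b, i, e, d, h, c).
Continuing from each remaining unvisited element yields (a, g, b, i, e, d, h, c).

(a, g, b, i, e, d, h, c)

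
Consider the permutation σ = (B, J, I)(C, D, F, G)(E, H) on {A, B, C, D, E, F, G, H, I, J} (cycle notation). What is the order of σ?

12

The cycle type of σ is (4, 3, 2, 1).
Since disjoint cycles commute, ord(σ) = lcm(4, 3, 2) = 12.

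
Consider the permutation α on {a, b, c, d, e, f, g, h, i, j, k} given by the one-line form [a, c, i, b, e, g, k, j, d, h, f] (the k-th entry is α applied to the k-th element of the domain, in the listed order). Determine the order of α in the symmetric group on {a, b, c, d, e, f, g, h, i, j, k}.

The disjoint-cycle form of α has cycle lengths 4, 3, 2, 1, 1.
The order of α is the least common multiple of its cycle lengths: lcm(4, 3, 2) = 12.

12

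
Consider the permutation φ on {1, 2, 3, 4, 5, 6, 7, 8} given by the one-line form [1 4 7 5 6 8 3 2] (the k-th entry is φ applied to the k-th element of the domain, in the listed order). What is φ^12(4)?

6

Tracing 4 → 5 → … returns to 4 after 5 steps, so 4 lies in a 5-cycle (2 4 5 6 8).
Powers repeat with period 5 on this cycle, and 12 mod 5 = 2, so φ^12(4) = φ^2(4).
Advancing 2 steps from 4: 4 → 5 → 6.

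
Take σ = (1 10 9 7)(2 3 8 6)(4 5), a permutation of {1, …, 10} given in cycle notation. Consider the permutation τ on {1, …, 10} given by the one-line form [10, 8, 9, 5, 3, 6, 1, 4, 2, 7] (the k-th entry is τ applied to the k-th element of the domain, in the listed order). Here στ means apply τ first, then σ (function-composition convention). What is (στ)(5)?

First apply τ: τ(5) = 3, then σ(3) = 8. Thus (στ)(5) = 8.

8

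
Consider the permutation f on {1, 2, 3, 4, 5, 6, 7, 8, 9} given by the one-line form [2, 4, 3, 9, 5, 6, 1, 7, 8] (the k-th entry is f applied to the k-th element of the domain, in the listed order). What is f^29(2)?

Tracing 2 → 4 → … returns to 2 after 6 steps, so 2 lies in a 6-cycle (1, 2, 4, 9, 8, 7).
Since the cycle has length 6, f^29 acts on it the same as f^5 (29 mod 6 = 5).
Advancing 5 steps from 2: 2 → 4 → 9 → 8 → 7 → 1.

1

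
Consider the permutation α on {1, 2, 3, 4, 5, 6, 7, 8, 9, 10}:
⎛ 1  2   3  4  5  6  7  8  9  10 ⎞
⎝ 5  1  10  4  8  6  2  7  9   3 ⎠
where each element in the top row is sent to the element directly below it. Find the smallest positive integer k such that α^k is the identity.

10

The disjoint-cycle form of α has cycle lengths 5, 2, 1, 1, 1.
Since disjoint cycles commute, ord(α) = lcm(5, 2) = 10.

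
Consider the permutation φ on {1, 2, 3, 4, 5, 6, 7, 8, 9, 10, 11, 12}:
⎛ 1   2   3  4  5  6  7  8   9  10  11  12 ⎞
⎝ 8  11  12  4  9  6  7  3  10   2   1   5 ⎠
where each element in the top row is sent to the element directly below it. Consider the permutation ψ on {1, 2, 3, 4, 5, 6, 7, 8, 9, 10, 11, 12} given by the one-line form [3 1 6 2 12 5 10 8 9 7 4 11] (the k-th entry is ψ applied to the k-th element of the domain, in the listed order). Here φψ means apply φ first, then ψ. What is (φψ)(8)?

6

First apply φ: φ(8) = 3, then ψ(3) = 6. Thus (φψ)(8) = 6.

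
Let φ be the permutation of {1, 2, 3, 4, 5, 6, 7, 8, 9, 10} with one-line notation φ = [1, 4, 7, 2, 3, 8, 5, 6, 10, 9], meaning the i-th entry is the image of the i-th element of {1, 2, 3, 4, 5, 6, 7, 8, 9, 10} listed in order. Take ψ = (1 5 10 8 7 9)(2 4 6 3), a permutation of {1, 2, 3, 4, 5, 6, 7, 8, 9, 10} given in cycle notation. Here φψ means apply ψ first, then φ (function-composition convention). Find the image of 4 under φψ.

ψ(4) = 6, then φ(6) = 8; composing gives (φψ)(4) = 8.

8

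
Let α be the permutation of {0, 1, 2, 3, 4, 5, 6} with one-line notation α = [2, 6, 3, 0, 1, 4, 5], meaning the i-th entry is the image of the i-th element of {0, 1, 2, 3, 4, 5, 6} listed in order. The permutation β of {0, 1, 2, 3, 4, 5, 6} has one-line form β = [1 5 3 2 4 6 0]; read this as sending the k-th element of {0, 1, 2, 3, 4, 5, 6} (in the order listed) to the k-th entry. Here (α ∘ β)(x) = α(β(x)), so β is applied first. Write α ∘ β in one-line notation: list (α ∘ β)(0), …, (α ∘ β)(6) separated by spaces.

6 4 0 3 1 5 2

For each element, apply β then α: 0 → 1 → 6; 1 → 5 → 4; 2 → 3 → 0; 3 → 2 → 3; 4 → 4 → 1; 5 → 6 → 5; 6 → 0 → 2.
Collecting the images, α ∘ β = [6 4 0 3 1 5 2].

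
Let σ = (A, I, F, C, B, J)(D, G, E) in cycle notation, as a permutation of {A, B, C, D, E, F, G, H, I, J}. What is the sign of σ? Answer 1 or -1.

The cycle lengths are 6, 3, 1.
A cycle is odd iff its length is even; σ has 1 even-length cycle, so sgn(σ) = (−1)^1 and σ is odd.

-1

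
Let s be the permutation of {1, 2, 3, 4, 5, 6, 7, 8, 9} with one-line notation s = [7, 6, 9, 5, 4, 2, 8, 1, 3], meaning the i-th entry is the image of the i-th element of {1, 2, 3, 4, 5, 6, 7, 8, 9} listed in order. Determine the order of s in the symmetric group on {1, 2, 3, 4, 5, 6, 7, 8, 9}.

6

Writing s as disjoint cycles, the cycle lengths are 3, 2, 2, 2.
The order of s is the least common multiple of its cycle lengths: lcm(3, 2, 2, 2) = 6.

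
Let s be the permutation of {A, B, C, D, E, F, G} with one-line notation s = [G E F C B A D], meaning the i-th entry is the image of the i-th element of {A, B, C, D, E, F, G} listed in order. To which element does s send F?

F is element number 6 of the domain, and entry number 6 of the one-line form is A, so s(F) = A.

A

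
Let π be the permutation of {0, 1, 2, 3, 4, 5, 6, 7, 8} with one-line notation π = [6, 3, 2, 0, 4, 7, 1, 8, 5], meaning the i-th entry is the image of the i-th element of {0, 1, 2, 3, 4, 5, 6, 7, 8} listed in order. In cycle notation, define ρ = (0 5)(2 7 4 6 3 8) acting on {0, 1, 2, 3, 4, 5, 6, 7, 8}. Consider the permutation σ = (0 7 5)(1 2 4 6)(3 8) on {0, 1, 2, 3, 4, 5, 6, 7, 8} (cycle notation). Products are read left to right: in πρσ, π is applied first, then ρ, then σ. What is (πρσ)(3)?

0

(πρσ)(3) = σ(ρ(π(3))). π(3) = 0, then ρ(0) = 5, then σ(5) = 0, so the result is 0.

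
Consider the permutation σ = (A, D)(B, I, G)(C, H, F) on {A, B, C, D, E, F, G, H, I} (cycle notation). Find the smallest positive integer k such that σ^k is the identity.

The disjoint cycles have lengths 3, 3, 2, 1.
Since disjoint cycles commute, ord(σ) = lcm(3, 3, 2) = 6.

6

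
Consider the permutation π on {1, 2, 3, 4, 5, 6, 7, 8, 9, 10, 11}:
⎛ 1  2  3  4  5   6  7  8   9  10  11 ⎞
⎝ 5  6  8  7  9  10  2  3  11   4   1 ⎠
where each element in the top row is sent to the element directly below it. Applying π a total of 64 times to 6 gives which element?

Tracing 6 → 10 → … returns to 6 after 5 steps, so 6 lies in a 5-cycle (2 6 10 4 7).
Since the cycle has length 5, π^64 acts on it the same as π^4 (64 mod 5 = 4).
Advancing 4 steps from 6: 6 → 10 → 4 → 7 → 2.

2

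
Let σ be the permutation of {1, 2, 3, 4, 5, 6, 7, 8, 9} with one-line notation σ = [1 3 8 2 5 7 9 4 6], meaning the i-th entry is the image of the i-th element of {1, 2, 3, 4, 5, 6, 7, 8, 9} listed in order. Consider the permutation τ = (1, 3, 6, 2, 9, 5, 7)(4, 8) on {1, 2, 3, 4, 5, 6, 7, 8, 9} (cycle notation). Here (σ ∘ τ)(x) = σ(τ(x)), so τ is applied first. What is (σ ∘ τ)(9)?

First apply τ: τ(9) = 5, then σ(5) = 5. Thus (σ ∘ τ)(9) = 5.

5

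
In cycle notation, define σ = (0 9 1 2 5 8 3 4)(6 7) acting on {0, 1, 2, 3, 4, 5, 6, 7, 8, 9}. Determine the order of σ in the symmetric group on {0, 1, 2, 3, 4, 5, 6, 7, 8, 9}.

8

The cycle type of σ is (8, 2).
The order is lcm(8, 2) = 8.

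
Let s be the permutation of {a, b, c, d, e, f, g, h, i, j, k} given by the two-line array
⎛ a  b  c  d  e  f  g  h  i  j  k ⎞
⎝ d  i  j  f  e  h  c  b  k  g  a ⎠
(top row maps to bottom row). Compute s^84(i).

Tracing i → k → … returns to i after 7 steps, so i lies in a 7-cycle (a, d, f, h, b, i, k).
Powers repeat with period 7 on this cycle, and 84 mod 7 = 0, so s^84(i) = s^0(i).
So s^84(i) = i.

i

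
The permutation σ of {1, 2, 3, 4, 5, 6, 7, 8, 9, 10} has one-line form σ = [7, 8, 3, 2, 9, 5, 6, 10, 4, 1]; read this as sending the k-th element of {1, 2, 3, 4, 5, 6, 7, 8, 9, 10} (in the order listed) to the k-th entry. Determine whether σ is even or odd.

In disjoint-cycle form the cycle lengths are 9, 1.
A cycle is odd iff its length is even; σ has 0 even-length cycles, so sgn(σ) = (−1)^0 and σ is even.

even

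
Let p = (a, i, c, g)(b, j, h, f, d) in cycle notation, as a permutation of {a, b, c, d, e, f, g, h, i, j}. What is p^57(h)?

h lies in the 5-cycle (b, j, h, f, d).
Powers repeat with period 5 on this cycle, and 57 mod 5 = 2, so p^57(h) = p^2(h).
Stepping 2 places around the cycle: h → f → d.

d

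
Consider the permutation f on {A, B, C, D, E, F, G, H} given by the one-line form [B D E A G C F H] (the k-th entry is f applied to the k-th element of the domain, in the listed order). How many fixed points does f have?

1

The fixed points (elements with f(x) = x) are {H}, so there is 1.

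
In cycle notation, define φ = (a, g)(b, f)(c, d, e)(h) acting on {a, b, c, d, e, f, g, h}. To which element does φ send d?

e

Within (c, d, e), d ↦ e.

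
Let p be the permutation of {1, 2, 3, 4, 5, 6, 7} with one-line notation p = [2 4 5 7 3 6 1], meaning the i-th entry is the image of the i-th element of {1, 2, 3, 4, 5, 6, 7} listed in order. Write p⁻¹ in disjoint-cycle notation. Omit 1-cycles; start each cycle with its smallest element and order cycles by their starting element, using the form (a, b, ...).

(1, 7, 4, 2)(3, 5)

The cycle decomposition of p is (1, 2, 4, 7)(3, 5).
Reversing each cycle (and rotating so the smallest element leads) gives p⁻¹ = (1, 7, 4, 2)(3, 5).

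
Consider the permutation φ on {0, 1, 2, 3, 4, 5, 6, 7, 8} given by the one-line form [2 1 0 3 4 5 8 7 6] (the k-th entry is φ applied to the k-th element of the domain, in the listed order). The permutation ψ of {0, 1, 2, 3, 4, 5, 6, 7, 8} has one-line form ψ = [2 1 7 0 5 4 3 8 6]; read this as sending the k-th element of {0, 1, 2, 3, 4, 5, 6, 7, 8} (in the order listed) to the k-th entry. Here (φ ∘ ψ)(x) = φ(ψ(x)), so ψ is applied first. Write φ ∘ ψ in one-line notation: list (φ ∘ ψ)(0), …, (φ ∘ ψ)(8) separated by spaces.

0 1 7 2 5 4 3 6 8

Chase each element through ψ then φ: 0 → 2 → 0; 1 → 1 → 1; 2 → 7 → 7; 3 → 0 → 2; 4 → 5 → 5; 5 → 4 → 4; 6 → 3 → 3; 7 → 8 → 6; 8 → 6 → 8.
So φ ∘ ψ in one-line form is 0 1 7 2 5 4 3 6 8.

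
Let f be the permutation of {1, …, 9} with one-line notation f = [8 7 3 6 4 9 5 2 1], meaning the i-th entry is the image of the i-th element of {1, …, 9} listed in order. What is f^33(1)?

8

Tracing 1 → 8 → … returns to 1 after 8 steps, so 1 lies in an 8-cycle (1, 8, 2, 7, 5, 4, 6, 9).
Powers repeat with period 8 on this cycle, and 33 mod 8 = 1, so f^33(1) = f^1(1).
Advancing 1 step from 1: 1 → 8.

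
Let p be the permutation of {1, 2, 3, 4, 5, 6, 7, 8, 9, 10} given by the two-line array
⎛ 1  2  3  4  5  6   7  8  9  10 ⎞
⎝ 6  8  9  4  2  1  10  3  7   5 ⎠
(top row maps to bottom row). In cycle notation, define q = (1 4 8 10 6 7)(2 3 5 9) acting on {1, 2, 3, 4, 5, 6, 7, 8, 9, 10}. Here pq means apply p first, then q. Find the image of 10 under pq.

(pq)(10) = q(p(10)). p(10) = 5, then q(5) = 9. So (pq)(10) = 9.

9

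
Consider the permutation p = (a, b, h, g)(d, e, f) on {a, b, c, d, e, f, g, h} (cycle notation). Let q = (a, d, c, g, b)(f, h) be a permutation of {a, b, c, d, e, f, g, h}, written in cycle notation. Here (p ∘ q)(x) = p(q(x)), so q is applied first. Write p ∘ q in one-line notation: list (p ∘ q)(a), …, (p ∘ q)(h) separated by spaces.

e b a c f g h d

For each element, apply q then p: a → d → e; b → a → b; c → g → a; d → c → c; e → e → f; f → h → g; g → b → h; h → f → d.
So p ∘ q in one-line form is e b a c f g h d.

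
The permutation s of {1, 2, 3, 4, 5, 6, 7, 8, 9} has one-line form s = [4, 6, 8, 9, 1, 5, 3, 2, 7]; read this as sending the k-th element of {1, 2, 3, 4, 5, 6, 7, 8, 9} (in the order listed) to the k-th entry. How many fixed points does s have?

No element satisfies s(x) = x, so there are 0 fixed points.

0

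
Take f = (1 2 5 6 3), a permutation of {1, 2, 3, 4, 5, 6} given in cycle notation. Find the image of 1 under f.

In the cycle (1 2 5 6 3), 1 is followed by 2, so f(1) = 2.

2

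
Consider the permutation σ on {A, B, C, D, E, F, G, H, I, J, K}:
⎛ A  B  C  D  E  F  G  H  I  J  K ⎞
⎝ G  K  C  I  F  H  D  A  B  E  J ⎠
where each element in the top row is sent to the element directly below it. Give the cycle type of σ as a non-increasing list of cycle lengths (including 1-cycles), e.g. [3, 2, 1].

The disjoint cycles are (A G D I B K J E F H)(C), with lengths 10, 1 in non-increasing order.

[10, 1]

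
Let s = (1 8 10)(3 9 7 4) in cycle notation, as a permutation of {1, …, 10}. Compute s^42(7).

3

7 lies in the 4-cycle (3 9 7 4).
Since the cycle has length 4, s^42 acts on it the same as s^2 (42 mod 4 = 2).
Stepping 2 places around the cycle: 7 → 4 → 3.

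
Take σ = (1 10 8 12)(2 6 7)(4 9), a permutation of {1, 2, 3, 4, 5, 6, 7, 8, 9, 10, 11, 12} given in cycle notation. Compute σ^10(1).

8

1 lies in the 4-cycle (1 10 8 12).
On a 4-cycle, σ^4 is the identity, so σ^10 = σ^2 there (10 ≡ 2 mod 4).
Stepping 2 places around the cycle: 1 → 10 → 8.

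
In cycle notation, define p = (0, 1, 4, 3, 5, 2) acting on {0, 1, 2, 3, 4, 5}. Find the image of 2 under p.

Within (0, 1, 4, 3, 5, 2), 2 ↦ 0.

0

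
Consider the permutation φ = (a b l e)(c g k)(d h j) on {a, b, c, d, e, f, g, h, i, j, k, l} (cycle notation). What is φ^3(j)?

j

j lies in the 3-cycle (d h j).
On a 3-cycle, φ^3 is the identity, so φ^3 = φ^0 there (3 ≡ 0 mod 3).
So φ^3(j) = j.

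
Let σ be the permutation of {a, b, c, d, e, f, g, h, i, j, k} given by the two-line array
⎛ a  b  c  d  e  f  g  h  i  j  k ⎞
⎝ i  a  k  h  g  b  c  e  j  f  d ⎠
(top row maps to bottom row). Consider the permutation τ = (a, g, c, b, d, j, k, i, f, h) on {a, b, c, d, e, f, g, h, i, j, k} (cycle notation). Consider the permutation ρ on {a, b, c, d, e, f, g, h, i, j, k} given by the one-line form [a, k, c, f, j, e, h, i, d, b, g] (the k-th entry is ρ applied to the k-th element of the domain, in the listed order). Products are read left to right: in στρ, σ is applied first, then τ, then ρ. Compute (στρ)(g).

Chase g: σ(g) = c; τ(c) = b; ρ(b) = k. Hence (στρ)(g) = k.

k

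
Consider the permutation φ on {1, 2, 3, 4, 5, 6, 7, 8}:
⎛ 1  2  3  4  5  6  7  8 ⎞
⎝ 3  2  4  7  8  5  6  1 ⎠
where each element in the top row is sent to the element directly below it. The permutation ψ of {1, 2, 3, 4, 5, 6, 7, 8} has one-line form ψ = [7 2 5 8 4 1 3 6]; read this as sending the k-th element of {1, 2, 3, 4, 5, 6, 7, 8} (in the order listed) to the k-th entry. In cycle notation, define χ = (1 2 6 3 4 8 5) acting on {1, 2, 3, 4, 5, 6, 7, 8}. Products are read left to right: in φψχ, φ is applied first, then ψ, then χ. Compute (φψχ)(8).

7

Apply the permutations in order: φ(8) = 1, then ψ(1) = 7, then χ(7) = 7. So (φψχ)(8) = 7.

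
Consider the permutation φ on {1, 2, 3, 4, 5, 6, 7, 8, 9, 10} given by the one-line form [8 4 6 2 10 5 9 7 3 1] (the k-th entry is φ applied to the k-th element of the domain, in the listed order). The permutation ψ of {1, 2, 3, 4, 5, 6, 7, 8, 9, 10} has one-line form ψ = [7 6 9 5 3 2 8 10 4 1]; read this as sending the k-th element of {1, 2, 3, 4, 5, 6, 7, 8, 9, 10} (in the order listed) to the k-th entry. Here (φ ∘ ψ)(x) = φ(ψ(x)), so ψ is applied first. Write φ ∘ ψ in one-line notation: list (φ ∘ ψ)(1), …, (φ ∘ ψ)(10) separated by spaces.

For each element, apply ψ then φ: 1 → 7 → 9; 2 → 6 → 5; 3 → 9 → 3; 4 → 5 → 10; 5 → 3 → 6; 6 → 2 → 4; 7 → 8 → 7; 8 → 10 → 1; 9 → 4 → 2; 10 → 1 → 8.
Collecting the images, φ ∘ ψ = [9 5 3 10 6 4 7 1 2 8].

9 5 3 10 6 4 7 1 2 8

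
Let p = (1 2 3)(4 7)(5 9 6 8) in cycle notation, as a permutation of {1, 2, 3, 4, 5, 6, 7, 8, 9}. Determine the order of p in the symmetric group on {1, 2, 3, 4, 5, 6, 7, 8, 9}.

12

The cycle type of p is (4, 3, 2).
Since disjoint cycles commute, ord(p) = lcm(4, 3, 2) = 12.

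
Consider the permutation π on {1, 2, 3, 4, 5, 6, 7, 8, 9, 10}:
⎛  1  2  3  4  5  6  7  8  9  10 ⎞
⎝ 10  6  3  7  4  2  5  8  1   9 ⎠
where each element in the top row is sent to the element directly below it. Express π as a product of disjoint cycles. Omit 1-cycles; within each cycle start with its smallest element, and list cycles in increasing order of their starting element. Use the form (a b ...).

(1 10 9)(2 6)(4 7 5)

From 1: 1 → 10 → 9 → 1, closing the cycle (1 10 9).
Repeating from the next unused element and collecting all non-trivial cycles gives (1 10 9)(2 6)(4 7 5).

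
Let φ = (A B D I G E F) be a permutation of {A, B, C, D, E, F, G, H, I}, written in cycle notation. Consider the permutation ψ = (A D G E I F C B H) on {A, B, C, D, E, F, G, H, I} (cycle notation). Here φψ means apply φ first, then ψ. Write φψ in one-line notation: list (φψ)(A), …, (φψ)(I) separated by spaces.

(φψ)(x) = ψ(φ(x)). Computing each image: ψ(φ(A)) = ψ(B) = H, ψ(φ(B)) = ψ(D) = G, ψ(φ(C)) = ψ(C) = B, ψ(φ(D)) = ψ(I) = F, ψ(φ(E)) = ψ(F) = C, ψ(φ(F)) = ψ(A) = D, ψ(φ(G)) = ψ(E) = I, ψ(φ(H)) = ψ(H) = A, ψ(φ(I)) = ψ(G) = E.
Hence φψ = [H G B F C D I A E].

H G B F C D I A E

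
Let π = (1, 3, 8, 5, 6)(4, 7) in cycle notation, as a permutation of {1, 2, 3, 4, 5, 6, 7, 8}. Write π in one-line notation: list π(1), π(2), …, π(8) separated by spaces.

Reading each image from the cycles: 1→3, 2→2, 3→8, 4→7, 5→6, 6→1, 7→4, 8→5.
So the one-line form is 3 2 8 7 6 1 4 5.

3 2 8 7 6 1 4 5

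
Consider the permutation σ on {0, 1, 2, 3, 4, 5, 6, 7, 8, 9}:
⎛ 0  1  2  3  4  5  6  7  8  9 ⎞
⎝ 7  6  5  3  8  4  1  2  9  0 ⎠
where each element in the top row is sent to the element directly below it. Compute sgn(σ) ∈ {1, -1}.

-1

In disjoint-cycle form the cycle lengths are 7, 2, 1.
A cycle of length ℓ contributes ℓ−1 transpositions, so σ is a product of 6 + 1 = 7 transpositions — odd.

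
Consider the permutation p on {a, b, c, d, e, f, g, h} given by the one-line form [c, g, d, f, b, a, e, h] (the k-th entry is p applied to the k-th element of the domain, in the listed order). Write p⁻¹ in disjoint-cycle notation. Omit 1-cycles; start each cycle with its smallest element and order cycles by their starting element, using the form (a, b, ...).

First write p in disjoint cycles: (a, c, d, f)(b, g, e).
The inverse reverses every cycle; in canonical form, p⁻¹ = (a, f, d, c)(b, e, g).

(a, f, d, c)(b, e, g)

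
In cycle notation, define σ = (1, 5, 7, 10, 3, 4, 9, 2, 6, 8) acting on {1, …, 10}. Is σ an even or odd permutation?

The cycle lengths are 10.
A cycle is odd iff its length is even; σ has 1 even-length cycle, so sgn(σ) = (−1)^1 and σ is odd.

odd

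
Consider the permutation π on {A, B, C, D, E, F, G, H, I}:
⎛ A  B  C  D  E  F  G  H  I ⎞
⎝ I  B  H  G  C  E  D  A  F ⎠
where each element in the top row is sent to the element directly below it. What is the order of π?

Decomposing into disjoint cycles gives cycle lengths 6, 2, 1.
Since disjoint cycles commute, ord(π) = lcm(6, 2) = 6.

6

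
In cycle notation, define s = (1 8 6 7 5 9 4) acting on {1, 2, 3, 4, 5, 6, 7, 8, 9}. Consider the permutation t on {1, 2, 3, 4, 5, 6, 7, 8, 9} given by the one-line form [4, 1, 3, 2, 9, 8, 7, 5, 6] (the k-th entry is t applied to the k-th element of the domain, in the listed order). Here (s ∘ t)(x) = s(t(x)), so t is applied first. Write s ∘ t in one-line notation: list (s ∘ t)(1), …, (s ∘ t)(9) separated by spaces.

(s ∘ t)(x) = s(t(x)). Computing each image: s(t(1)) = s(4) = 1, s(t(2)) = s(1) = 8, s(t(3)) = s(3) = 3, s(t(4)) = s(2) = 2, s(t(5)) = s(9) = 4, s(t(6)) = s(8) = 6, s(t(7)) = s(7) = 5, s(t(8)) = s(5) = 9, s(t(9)) = s(6) = 7.
Hence s ∘ t = [1 8 3 2 4 6 5 9 7].

1 8 3 2 4 6 5 9 7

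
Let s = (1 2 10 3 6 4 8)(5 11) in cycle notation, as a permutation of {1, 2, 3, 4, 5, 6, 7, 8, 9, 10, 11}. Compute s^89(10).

1

10 lies in the 7-cycle (1 2 10 3 6 4 8).
Powers repeat with period 7 on this cycle, and 89 mod 7 = 5, so s^89(10) = s^5(10).
Stepping 5 places around the cycle: 10 → 3 → 6 → 4 → 8 → 1.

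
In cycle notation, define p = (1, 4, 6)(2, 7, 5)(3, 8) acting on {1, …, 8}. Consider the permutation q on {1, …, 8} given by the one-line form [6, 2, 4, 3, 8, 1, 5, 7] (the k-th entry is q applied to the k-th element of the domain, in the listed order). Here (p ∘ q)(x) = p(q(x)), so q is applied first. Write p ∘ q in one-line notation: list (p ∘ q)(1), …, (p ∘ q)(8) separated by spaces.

1 7 6 8 3 4 2 5

Chase each element through q then p: 1 → 6 → 1; 2 → 2 → 7; 3 → 4 → 6; 4 → 3 → 8; 5 → 8 → 3; 6 → 1 → 4; 7 → 5 → 2; 8 → 7 → 5.
So p ∘ q in one-line form is 1 7 6 8 3 4 2 5.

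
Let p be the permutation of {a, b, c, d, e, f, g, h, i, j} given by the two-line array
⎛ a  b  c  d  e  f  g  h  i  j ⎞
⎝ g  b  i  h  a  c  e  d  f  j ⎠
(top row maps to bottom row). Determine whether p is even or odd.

In disjoint-cycle form the cycle lengths are 3, 3, 2, 1, 1.
A cycle of length ℓ contributes ℓ−1 transpositions, so p is a product of 2 + 2 + 1 = 5 transpositions — odd.

odd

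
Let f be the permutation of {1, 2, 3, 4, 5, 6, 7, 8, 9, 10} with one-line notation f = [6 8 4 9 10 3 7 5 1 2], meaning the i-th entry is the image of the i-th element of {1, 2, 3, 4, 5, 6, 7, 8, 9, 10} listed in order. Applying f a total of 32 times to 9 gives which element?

Tracing 9 → 1 → … returns to 9 after 5 steps, so 9 lies in a 5-cycle (1 6 3 4 9).
Since the cycle has length 5, f^32 acts on it the same as f^2 (32 mod 5 = 2).
Stepping 2 places around the cycle: 9 → 1 → 6.

6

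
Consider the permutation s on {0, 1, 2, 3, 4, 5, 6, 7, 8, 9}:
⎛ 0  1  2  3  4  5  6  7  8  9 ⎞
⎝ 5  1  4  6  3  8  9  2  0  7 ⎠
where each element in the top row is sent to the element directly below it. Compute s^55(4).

3

Tracing 4 → 3 → … returns to 4 after 6 steps, so 4 lies in a 6-cycle (2 4 3 6 9 7).
Since the cycle has length 6, s^55 acts on it the same as s^1 (55 mod 6 = 1).
Stepping 1 place around the cycle: 4 → 3.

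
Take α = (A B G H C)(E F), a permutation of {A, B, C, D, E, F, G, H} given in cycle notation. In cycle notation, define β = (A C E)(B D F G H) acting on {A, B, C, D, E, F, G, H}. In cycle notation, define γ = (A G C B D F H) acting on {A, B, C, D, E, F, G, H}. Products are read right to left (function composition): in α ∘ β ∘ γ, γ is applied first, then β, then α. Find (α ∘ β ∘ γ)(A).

Apply the permutations in order: γ(A) = G, then β(G) = H, then α(H) = C. So (α ∘ β ∘ γ)(A) = C.

C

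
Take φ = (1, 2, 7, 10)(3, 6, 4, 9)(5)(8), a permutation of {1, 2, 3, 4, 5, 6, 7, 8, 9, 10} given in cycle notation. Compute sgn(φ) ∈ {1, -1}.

1

The cycle lengths are 4, 4, 1, 1.
A cycle of length ℓ contributes ℓ−1 transpositions, so φ is a product of 3 + 3 = 6 transpositions — even.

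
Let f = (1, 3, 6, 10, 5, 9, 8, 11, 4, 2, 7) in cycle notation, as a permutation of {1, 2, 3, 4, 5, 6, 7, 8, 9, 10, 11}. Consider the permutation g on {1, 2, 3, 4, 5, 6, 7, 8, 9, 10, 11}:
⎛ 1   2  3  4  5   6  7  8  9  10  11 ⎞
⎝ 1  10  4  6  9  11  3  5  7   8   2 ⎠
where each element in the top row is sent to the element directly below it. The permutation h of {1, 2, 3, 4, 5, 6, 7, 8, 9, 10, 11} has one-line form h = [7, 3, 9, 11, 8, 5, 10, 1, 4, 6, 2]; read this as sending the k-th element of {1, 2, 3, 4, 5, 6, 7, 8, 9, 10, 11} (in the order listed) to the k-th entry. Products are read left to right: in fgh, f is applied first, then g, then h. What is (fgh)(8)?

Chase 8: f(8) = 11; g(11) = 2; h(2) = 3. Hence (fgh)(8) = 3.

3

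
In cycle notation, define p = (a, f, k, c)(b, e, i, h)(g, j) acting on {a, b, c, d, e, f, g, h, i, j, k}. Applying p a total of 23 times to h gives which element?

h lies in the 4-cycle (b, e, i, h).
Since the cycle has length 4, p^23 acts on it the same as p^3 (23 mod 4 = 3).
Stepping 3 places around the cycle: h → b → e → i.

i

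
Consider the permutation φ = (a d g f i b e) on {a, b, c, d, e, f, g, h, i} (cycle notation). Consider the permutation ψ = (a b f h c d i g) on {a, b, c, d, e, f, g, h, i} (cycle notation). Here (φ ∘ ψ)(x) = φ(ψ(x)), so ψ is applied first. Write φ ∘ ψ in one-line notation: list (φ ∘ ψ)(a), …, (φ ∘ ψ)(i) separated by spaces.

(φ ∘ ψ)(x) = φ(ψ(x)). Computing each image: φ(ψ(a)) = φ(b) = e, φ(ψ(b)) = φ(f) = i, φ(ψ(c)) = φ(d) = g, φ(ψ(d)) = φ(i) = b, φ(ψ(e)) = φ(e) = a, φ(ψ(f)) = φ(h) = h, φ(ψ(g)) = φ(a) = d, φ(ψ(h)) = φ(c) = c, φ(ψ(i)) = φ(g) = f.
Hence φ ∘ ψ = [e i g b a h d c f].

e i g b a h d c f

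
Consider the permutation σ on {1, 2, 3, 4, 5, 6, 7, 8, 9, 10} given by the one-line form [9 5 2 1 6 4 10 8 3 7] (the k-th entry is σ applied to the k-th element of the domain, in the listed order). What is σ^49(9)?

9

Tracing 9 → 3 → … returns to 9 after 7 steps, so 9 lies in a 7-cycle (1 9 3 2 5 6 4).
On a 7-cycle, σ^7 is the identity, so σ^49 = σ^0 there (49 ≡ 0 mod 7).
So σ^49(9) = 9.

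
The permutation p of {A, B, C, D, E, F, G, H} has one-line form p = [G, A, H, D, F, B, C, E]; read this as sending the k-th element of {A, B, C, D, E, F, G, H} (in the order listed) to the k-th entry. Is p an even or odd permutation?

even

In disjoint-cycle form the cycle lengths are 7, 1.
A cycle is odd iff its length is even; p has 0 even-length cycles, so sgn(p) = (−1)^0 and p is even.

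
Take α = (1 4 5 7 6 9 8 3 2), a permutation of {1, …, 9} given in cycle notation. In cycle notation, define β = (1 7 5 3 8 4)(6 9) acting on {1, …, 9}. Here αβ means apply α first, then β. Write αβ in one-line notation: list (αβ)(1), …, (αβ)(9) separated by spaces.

Chase each element through α then β: 1 → 4 → 1; 2 → 1 → 7; 3 → 2 → 2; 4 → 5 → 3; 5 → 7 → 5; 6 → 9 → 6; 7 → 6 → 9; 8 → 3 → 8; 9 → 8 → 4.
Collecting the images, αβ = [1 7 2 3 5 6 9 8 4].

1 7 2 3 5 6 9 8 4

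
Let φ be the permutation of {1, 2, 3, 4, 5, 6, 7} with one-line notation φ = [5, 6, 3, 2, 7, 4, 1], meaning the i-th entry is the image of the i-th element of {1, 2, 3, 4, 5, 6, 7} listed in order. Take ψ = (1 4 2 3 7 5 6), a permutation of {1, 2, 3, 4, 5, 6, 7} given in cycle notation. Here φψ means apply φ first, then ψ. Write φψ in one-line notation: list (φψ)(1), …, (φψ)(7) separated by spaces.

Chase each element through φ then ψ: 1 → 5 → 6; 2 → 6 → 1; 3 → 3 → 7; 4 → 2 → 3; 5 → 7 → 5; 6 → 4 → 2; 7 → 1 → 4.
So φψ in one-line form is 6 1 7 3 5 2 4.

6 1 7 3 5 2 4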